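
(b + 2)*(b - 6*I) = b^2 + 2*b - 6*I*b - 12*I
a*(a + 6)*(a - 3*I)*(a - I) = a^4 + 6*a^3 - 4*I*a^3 - 3*a^2 - 24*I*a^2 - 18*a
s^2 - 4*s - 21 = (s - 7)*(s + 3)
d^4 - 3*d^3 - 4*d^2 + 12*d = d*(d - 3)*(d - 2)*(d + 2)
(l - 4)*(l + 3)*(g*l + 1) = g*l^3 - g*l^2 - 12*g*l + l^2 - l - 12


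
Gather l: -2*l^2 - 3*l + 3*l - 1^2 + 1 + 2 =2 - 2*l^2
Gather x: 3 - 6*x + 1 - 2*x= 4 - 8*x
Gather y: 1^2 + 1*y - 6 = y - 5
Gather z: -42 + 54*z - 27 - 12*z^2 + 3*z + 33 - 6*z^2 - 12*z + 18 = -18*z^2 + 45*z - 18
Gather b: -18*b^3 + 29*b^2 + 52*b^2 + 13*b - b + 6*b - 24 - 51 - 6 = -18*b^3 + 81*b^2 + 18*b - 81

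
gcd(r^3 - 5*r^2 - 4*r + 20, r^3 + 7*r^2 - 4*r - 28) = r^2 - 4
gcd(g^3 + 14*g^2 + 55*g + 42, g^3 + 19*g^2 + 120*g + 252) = g^2 + 13*g + 42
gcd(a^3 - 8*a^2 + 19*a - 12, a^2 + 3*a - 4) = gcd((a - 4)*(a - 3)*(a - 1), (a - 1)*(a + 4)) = a - 1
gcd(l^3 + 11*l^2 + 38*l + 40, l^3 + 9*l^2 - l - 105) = l + 5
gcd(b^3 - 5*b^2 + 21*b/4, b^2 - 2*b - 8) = 1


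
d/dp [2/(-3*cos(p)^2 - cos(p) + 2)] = -2*(6*cos(p) + 1)*sin(p)/(3*cos(p)^2 + cos(p) - 2)^2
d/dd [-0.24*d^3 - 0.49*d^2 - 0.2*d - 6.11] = -0.72*d^2 - 0.98*d - 0.2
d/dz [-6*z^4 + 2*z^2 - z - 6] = -24*z^3 + 4*z - 1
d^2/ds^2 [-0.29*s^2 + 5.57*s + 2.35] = -0.580000000000000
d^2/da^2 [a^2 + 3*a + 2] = 2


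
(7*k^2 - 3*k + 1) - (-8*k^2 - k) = 15*k^2 - 2*k + 1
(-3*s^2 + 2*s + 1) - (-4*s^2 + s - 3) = s^2 + s + 4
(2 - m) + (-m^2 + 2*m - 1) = -m^2 + m + 1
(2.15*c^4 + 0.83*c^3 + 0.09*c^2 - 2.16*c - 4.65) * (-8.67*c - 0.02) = -18.6405*c^5 - 7.2391*c^4 - 0.7969*c^3 + 18.7254*c^2 + 40.3587*c + 0.093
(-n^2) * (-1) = n^2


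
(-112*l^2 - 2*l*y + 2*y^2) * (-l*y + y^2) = 112*l^3*y - 110*l^2*y^2 - 4*l*y^3 + 2*y^4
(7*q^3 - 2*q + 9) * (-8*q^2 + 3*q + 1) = -56*q^5 + 21*q^4 + 23*q^3 - 78*q^2 + 25*q + 9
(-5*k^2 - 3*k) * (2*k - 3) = -10*k^3 + 9*k^2 + 9*k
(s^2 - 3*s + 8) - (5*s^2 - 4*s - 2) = -4*s^2 + s + 10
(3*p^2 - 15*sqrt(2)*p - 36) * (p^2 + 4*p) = 3*p^4 - 15*sqrt(2)*p^3 + 12*p^3 - 60*sqrt(2)*p^2 - 36*p^2 - 144*p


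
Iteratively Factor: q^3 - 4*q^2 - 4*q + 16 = (q - 2)*(q^2 - 2*q - 8) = (q - 4)*(q - 2)*(q + 2)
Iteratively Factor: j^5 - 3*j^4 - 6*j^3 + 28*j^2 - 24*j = (j + 3)*(j^4 - 6*j^3 + 12*j^2 - 8*j) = j*(j + 3)*(j^3 - 6*j^2 + 12*j - 8) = j*(j - 2)*(j + 3)*(j^2 - 4*j + 4) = j*(j - 2)^2*(j + 3)*(j - 2)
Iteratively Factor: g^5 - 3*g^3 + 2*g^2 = (g)*(g^4 - 3*g^2 + 2*g) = g^2*(g^3 - 3*g + 2) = g^2*(g + 2)*(g^2 - 2*g + 1) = g^2*(g - 1)*(g + 2)*(g - 1)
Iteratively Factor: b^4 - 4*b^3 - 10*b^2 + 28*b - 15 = (b - 5)*(b^3 + b^2 - 5*b + 3) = (b - 5)*(b - 1)*(b^2 + 2*b - 3) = (b - 5)*(b - 1)^2*(b + 3)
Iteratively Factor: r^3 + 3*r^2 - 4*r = (r + 4)*(r^2 - r) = r*(r + 4)*(r - 1)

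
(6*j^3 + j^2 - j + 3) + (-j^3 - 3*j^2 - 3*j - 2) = 5*j^3 - 2*j^2 - 4*j + 1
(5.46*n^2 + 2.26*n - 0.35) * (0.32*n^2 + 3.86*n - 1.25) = 1.7472*n^4 + 21.7988*n^3 + 1.7866*n^2 - 4.176*n + 0.4375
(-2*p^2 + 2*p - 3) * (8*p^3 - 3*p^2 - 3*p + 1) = -16*p^5 + 22*p^4 - 24*p^3 + p^2 + 11*p - 3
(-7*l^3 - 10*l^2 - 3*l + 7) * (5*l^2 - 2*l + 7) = -35*l^5 - 36*l^4 - 44*l^3 - 29*l^2 - 35*l + 49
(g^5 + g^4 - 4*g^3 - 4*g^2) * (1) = g^5 + g^4 - 4*g^3 - 4*g^2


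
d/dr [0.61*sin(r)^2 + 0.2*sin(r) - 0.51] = (1.22*sin(r) + 0.2)*cos(r)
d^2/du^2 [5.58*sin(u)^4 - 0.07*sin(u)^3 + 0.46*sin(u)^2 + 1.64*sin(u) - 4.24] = -89.28*sin(u)^4 + 0.63*sin(u)^3 + 65.12*sin(u)^2 - 2.06*sin(u) + 0.92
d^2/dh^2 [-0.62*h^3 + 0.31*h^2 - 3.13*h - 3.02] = 0.62 - 3.72*h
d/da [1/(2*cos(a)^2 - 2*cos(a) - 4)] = (2*cos(a) - 1)*sin(a)/(2*(sin(a)^2 + cos(a) + 1)^2)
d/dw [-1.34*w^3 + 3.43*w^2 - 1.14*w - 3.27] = -4.02*w^2 + 6.86*w - 1.14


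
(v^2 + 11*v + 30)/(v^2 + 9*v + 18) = (v + 5)/(v + 3)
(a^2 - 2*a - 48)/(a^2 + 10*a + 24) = (a - 8)/(a + 4)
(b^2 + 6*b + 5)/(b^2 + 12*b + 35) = (b + 1)/(b + 7)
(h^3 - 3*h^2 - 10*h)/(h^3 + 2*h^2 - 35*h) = (h + 2)/(h + 7)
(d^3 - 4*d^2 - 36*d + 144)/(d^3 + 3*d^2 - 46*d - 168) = (d^2 - 10*d + 24)/(d^2 - 3*d - 28)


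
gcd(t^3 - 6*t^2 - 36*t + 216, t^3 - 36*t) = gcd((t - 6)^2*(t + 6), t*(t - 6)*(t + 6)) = t^2 - 36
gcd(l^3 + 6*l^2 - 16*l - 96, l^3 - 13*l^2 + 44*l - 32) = l - 4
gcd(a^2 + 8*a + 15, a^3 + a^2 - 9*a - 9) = a + 3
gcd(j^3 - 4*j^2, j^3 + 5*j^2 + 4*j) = j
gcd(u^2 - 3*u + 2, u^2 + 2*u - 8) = u - 2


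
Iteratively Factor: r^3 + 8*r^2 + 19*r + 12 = (r + 3)*(r^2 + 5*r + 4) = (r + 3)*(r + 4)*(r + 1)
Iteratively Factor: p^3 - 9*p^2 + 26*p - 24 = (p - 3)*(p^2 - 6*p + 8) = (p - 4)*(p - 3)*(p - 2)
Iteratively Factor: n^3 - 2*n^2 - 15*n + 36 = (n - 3)*(n^2 + n - 12) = (n - 3)*(n + 4)*(n - 3)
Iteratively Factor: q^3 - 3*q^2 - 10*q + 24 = (q - 4)*(q^2 + q - 6) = (q - 4)*(q - 2)*(q + 3)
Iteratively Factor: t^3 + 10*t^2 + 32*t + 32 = (t + 2)*(t^2 + 8*t + 16) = (t + 2)*(t + 4)*(t + 4)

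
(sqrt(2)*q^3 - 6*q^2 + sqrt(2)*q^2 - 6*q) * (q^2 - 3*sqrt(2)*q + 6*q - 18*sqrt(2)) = sqrt(2)*q^5 - 12*q^4 + 7*sqrt(2)*q^4 - 84*q^3 + 24*sqrt(2)*q^3 - 72*q^2 + 126*sqrt(2)*q^2 + 108*sqrt(2)*q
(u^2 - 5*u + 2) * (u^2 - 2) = u^4 - 5*u^3 + 10*u - 4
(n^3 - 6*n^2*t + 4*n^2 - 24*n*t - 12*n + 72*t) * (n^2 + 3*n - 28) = n^5 - 6*n^4*t + 7*n^4 - 42*n^3*t - 28*n^3 + 168*n^2*t - 148*n^2 + 888*n*t + 336*n - 2016*t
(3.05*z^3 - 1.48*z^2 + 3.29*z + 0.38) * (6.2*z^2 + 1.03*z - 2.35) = 18.91*z^5 - 6.0345*z^4 + 11.7061*z^3 + 9.2227*z^2 - 7.3401*z - 0.893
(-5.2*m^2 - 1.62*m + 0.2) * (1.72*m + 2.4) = -8.944*m^3 - 15.2664*m^2 - 3.544*m + 0.48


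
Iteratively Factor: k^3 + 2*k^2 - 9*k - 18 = (k + 3)*(k^2 - k - 6) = (k + 2)*(k + 3)*(k - 3)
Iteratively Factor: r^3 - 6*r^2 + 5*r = (r - 1)*(r^2 - 5*r) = (r - 5)*(r - 1)*(r)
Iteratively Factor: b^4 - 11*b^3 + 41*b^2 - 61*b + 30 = (b - 5)*(b^3 - 6*b^2 + 11*b - 6) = (b - 5)*(b - 3)*(b^2 - 3*b + 2) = (b - 5)*(b - 3)*(b - 2)*(b - 1)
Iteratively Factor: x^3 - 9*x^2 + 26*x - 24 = (x - 3)*(x^2 - 6*x + 8) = (x - 4)*(x - 3)*(x - 2)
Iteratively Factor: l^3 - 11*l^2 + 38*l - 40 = (l - 5)*(l^2 - 6*l + 8) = (l - 5)*(l - 4)*(l - 2)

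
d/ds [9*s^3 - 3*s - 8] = 27*s^2 - 3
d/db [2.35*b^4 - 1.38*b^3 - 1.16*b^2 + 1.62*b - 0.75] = 9.4*b^3 - 4.14*b^2 - 2.32*b + 1.62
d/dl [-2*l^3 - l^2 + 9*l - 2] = -6*l^2 - 2*l + 9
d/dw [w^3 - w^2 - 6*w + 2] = 3*w^2 - 2*w - 6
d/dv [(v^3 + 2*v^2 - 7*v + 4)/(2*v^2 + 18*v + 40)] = (v^2 + 10*v - 11)/(2*(v^2 + 10*v + 25))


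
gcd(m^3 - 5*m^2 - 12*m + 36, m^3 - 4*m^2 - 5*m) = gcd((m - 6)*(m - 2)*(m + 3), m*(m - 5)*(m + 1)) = 1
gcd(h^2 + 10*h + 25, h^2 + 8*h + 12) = 1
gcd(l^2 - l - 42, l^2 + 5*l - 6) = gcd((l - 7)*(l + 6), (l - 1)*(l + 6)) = l + 6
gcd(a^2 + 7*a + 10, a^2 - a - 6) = a + 2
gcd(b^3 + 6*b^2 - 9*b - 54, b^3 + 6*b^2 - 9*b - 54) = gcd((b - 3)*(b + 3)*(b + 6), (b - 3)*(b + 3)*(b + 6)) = b^3 + 6*b^2 - 9*b - 54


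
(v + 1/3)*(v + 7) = v^2 + 22*v/3 + 7/3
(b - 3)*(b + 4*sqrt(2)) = b^2 - 3*b + 4*sqrt(2)*b - 12*sqrt(2)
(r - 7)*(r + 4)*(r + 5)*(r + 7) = r^4 + 9*r^3 - 29*r^2 - 441*r - 980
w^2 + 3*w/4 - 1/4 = (w - 1/4)*(w + 1)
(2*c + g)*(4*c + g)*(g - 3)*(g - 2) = 8*c^2*g^2 - 40*c^2*g + 48*c^2 + 6*c*g^3 - 30*c*g^2 + 36*c*g + g^4 - 5*g^3 + 6*g^2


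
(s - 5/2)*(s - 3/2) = s^2 - 4*s + 15/4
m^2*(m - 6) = m^3 - 6*m^2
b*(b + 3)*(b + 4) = b^3 + 7*b^2 + 12*b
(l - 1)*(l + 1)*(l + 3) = l^3 + 3*l^2 - l - 3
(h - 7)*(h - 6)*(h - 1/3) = h^3 - 40*h^2/3 + 139*h/3 - 14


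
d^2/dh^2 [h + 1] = 0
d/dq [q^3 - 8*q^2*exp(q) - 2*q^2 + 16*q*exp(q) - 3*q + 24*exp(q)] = -8*q^2*exp(q) + 3*q^2 - 4*q + 40*exp(q) - 3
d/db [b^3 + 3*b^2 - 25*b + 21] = 3*b^2 + 6*b - 25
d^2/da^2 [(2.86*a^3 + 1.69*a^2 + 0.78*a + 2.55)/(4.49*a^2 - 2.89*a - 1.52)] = (-5.6843418860808e-14*a^5 + 1.27897692436818e-13*a^4 + 162.120842*a^3 + 453.03345*a^2 - 126.947802*a + 78.358574)/(90.518849*a^6 - 174.788067*a^5 + 20.572731*a^4 + 94.204463*a^3 - 6.964488*a^2 - 20.031168*a - 3.511808)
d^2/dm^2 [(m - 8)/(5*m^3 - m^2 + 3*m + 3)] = 2*((m - 8)*(15*m^2 - 2*m + 3)^2 + (-15*m^2 + 2*m - (m - 8)*(15*m - 1) - 3)*(5*m^3 - m^2 + 3*m + 3))/(5*m^3 - m^2 + 3*m + 3)^3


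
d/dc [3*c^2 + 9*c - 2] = 6*c + 9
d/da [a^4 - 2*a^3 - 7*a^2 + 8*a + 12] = 4*a^3 - 6*a^2 - 14*a + 8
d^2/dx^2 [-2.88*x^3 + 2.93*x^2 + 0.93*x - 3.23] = 5.86 - 17.28*x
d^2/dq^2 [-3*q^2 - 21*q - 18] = -6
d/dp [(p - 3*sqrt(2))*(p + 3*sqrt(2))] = 2*p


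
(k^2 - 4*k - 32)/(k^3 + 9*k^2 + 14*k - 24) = (k - 8)/(k^2 + 5*k - 6)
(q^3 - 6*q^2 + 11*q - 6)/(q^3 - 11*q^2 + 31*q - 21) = (q - 2)/(q - 7)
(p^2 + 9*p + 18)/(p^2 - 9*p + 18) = (p^2 + 9*p + 18)/(p^2 - 9*p + 18)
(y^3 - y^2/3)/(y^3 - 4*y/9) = 3*y*(3*y - 1)/(9*y^2 - 4)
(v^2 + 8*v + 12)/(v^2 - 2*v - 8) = (v + 6)/(v - 4)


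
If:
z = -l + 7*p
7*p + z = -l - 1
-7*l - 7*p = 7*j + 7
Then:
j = z - 3/7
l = -z - 1/2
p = -1/14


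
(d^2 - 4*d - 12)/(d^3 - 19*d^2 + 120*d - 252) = (d + 2)/(d^2 - 13*d + 42)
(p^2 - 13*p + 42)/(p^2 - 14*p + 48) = (p - 7)/(p - 8)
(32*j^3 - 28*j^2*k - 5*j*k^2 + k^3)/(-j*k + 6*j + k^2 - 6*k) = (-32*j^2 - 4*j*k + k^2)/(k - 6)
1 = 1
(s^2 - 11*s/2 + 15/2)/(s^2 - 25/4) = 2*(s - 3)/(2*s + 5)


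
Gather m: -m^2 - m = -m^2 - m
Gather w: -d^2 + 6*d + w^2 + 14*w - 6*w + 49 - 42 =-d^2 + 6*d + w^2 + 8*w + 7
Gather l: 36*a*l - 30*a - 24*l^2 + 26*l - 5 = -30*a - 24*l^2 + l*(36*a + 26) - 5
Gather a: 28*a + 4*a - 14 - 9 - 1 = 32*a - 24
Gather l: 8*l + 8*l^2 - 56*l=8*l^2 - 48*l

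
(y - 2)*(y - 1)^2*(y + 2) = y^4 - 2*y^3 - 3*y^2 + 8*y - 4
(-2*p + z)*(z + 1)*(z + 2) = -2*p*z^2 - 6*p*z - 4*p + z^3 + 3*z^2 + 2*z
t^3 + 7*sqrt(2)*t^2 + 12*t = t*(t + sqrt(2))*(t + 6*sqrt(2))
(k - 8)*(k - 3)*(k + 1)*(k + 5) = k^4 - 5*k^3 - 37*k^2 + 89*k + 120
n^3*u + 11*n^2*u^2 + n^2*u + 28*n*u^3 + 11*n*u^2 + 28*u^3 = (n + 4*u)*(n + 7*u)*(n*u + u)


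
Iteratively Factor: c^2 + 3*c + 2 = (c + 1)*(c + 2)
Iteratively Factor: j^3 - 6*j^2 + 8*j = (j - 2)*(j^2 - 4*j) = j*(j - 2)*(j - 4)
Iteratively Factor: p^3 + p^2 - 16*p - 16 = (p - 4)*(p^2 + 5*p + 4) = (p - 4)*(p + 1)*(p + 4)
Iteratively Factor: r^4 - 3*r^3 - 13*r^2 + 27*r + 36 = (r + 3)*(r^3 - 6*r^2 + 5*r + 12) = (r - 4)*(r + 3)*(r^2 - 2*r - 3) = (r - 4)*(r + 1)*(r + 3)*(r - 3)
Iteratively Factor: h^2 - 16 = (h - 4)*(h + 4)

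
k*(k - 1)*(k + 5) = k^3 + 4*k^2 - 5*k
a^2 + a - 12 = (a - 3)*(a + 4)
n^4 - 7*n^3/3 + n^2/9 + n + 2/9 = (n - 2)*(n - 1)*(n + 1/3)^2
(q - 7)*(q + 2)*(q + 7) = q^3 + 2*q^2 - 49*q - 98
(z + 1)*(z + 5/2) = z^2 + 7*z/2 + 5/2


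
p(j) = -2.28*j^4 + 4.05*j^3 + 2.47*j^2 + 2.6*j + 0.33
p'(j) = -9.12*j^3 + 12.15*j^2 + 4.94*j + 2.6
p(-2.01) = -65.02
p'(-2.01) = 115.82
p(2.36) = 2.73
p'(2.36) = -37.95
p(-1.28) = -13.56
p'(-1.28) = 35.31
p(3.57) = -144.98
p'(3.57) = -239.87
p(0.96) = 6.75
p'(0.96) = 10.47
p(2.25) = 6.38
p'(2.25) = -28.66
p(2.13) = 9.28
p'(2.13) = -19.89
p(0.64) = 3.68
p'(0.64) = 8.35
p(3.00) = -44.97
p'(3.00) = -119.47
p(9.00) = -11782.83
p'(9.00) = -5617.27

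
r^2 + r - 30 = (r - 5)*(r + 6)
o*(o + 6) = o^2 + 6*o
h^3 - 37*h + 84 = (h - 4)*(h - 3)*(h + 7)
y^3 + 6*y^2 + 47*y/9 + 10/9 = (y + 1/3)*(y + 2/3)*(y + 5)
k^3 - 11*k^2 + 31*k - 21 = (k - 7)*(k - 3)*(k - 1)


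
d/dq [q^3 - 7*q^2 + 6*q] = 3*q^2 - 14*q + 6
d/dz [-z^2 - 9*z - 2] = -2*z - 9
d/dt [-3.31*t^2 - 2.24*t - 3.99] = -6.62*t - 2.24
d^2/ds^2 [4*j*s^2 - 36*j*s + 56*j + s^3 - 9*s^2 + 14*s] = 8*j + 6*s - 18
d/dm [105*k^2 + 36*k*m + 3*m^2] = 36*k + 6*m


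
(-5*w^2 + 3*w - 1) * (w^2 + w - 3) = -5*w^4 - 2*w^3 + 17*w^2 - 10*w + 3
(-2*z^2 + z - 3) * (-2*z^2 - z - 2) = 4*z^4 + 9*z^2 + z + 6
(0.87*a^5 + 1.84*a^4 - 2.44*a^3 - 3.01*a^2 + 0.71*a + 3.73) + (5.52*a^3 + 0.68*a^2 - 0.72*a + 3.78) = 0.87*a^5 + 1.84*a^4 + 3.08*a^3 - 2.33*a^2 - 0.01*a + 7.51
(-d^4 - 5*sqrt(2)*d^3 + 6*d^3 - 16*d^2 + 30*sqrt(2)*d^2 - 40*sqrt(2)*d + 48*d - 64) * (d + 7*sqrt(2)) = -d^5 - 12*sqrt(2)*d^4 + 6*d^4 - 86*d^3 + 72*sqrt(2)*d^3 - 152*sqrt(2)*d^2 + 468*d^2 - 624*d + 336*sqrt(2)*d - 448*sqrt(2)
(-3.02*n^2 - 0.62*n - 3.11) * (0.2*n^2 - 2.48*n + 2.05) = -0.604*n^4 + 7.3656*n^3 - 5.2754*n^2 + 6.4418*n - 6.3755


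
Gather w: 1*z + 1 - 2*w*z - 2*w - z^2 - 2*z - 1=w*(-2*z - 2) - z^2 - z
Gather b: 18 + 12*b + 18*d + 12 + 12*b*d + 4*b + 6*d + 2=b*(12*d + 16) + 24*d + 32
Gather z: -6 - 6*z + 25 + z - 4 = 15 - 5*z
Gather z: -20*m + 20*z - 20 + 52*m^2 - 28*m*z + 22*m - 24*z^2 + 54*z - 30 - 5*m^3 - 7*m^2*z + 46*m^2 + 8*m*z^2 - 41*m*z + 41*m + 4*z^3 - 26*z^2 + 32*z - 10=-5*m^3 + 98*m^2 + 43*m + 4*z^3 + z^2*(8*m - 50) + z*(-7*m^2 - 69*m + 106) - 60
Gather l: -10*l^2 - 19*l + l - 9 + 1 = -10*l^2 - 18*l - 8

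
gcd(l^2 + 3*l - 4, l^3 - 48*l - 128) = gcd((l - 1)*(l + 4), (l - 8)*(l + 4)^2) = l + 4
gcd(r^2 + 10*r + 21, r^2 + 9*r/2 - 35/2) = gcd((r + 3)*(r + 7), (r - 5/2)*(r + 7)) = r + 7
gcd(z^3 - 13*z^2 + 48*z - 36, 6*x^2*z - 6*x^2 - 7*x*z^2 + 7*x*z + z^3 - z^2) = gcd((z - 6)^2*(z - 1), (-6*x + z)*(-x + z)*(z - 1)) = z - 1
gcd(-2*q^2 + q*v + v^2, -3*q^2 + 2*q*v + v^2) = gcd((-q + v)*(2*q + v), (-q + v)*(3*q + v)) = q - v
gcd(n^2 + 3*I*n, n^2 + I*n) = n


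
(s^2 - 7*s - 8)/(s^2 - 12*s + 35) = (s^2 - 7*s - 8)/(s^2 - 12*s + 35)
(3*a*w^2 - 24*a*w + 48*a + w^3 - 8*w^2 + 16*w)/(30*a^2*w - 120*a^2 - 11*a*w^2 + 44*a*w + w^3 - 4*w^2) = (3*a*w - 12*a + w^2 - 4*w)/(30*a^2 - 11*a*w + w^2)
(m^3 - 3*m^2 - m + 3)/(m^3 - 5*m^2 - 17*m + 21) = (m^2 - 2*m - 3)/(m^2 - 4*m - 21)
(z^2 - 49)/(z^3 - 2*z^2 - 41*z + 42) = (z + 7)/(z^2 + 5*z - 6)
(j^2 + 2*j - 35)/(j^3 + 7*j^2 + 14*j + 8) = (j^2 + 2*j - 35)/(j^3 + 7*j^2 + 14*j + 8)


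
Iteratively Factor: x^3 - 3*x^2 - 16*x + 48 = (x - 4)*(x^2 + x - 12) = (x - 4)*(x + 4)*(x - 3)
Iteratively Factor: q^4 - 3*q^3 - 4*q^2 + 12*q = (q - 2)*(q^3 - q^2 - 6*q) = q*(q - 2)*(q^2 - q - 6) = q*(q - 2)*(q + 2)*(q - 3)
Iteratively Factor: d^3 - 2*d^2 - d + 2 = (d - 1)*(d^2 - d - 2) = (d - 2)*(d - 1)*(d + 1)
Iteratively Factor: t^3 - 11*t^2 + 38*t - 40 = (t - 5)*(t^2 - 6*t + 8) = (t - 5)*(t - 4)*(t - 2)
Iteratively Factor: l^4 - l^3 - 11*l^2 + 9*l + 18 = (l - 3)*(l^3 + 2*l^2 - 5*l - 6) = (l - 3)*(l + 1)*(l^2 + l - 6) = (l - 3)*(l - 2)*(l + 1)*(l + 3)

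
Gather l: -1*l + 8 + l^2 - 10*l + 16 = l^2 - 11*l + 24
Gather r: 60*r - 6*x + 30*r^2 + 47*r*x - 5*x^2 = 30*r^2 + r*(47*x + 60) - 5*x^2 - 6*x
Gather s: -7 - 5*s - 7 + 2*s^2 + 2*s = 2*s^2 - 3*s - 14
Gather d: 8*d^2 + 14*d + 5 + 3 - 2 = 8*d^2 + 14*d + 6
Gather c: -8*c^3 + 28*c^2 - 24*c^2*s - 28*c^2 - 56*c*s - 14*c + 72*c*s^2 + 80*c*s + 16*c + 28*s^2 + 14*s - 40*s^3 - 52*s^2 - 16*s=-8*c^3 - 24*c^2*s + c*(72*s^2 + 24*s + 2) - 40*s^3 - 24*s^2 - 2*s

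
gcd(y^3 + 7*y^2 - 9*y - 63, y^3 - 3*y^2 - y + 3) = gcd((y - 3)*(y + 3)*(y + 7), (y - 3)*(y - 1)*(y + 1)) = y - 3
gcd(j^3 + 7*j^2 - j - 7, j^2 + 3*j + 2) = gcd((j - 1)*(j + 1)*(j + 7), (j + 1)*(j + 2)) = j + 1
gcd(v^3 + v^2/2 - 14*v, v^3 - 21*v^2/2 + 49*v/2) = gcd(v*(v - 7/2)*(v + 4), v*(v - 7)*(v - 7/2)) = v^2 - 7*v/2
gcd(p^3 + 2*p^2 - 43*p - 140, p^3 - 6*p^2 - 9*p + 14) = p - 7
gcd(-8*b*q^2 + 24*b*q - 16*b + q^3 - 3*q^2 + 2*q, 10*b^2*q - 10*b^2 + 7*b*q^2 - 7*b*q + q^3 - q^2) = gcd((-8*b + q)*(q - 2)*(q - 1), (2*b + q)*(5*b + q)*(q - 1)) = q - 1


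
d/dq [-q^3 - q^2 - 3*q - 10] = -3*q^2 - 2*q - 3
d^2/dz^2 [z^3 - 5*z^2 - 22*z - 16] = 6*z - 10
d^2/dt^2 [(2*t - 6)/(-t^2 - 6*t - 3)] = 4*(-4*(t - 3)*(t + 3)^2 + 3*(t + 1)*(t^2 + 6*t + 3))/(t^2 + 6*t + 3)^3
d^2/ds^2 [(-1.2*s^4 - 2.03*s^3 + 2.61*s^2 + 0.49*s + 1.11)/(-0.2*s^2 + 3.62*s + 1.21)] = (0.096*s^6 - 5.2128*s^5 + 92.60928*s^4 + 134.467744*s^3 + 70.377756*s^2 + 21.943098*s - 32.979014)/(0.008*s^6 - 0.4344*s^5 + 7.71744*s^4 - 42.181688*s^3 - 46.690512*s^2 - 15.900126*s - 1.771561)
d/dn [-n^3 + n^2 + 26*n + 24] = -3*n^2 + 2*n + 26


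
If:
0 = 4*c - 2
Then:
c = 1/2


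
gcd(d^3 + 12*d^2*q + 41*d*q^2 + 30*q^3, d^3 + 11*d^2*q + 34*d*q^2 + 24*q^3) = d^2 + 7*d*q + 6*q^2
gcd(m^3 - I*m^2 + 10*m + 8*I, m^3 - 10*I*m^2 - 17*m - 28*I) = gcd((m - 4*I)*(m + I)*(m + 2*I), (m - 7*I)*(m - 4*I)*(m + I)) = m^2 - 3*I*m + 4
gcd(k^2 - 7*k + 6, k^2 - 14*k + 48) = k - 6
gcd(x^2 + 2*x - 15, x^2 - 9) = x - 3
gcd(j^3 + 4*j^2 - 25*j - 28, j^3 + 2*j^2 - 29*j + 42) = j + 7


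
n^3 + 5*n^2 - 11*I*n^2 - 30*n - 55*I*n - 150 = (n + 5)*(n - 6*I)*(n - 5*I)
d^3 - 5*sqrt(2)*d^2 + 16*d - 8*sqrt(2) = (d - 2*sqrt(2))^2*(d - sqrt(2))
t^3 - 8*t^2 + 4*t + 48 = (t - 6)*(t - 4)*(t + 2)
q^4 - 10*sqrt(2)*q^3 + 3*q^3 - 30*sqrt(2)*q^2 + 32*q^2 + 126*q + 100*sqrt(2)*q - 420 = (q - 2)*(q + 5)*(q - 7*sqrt(2))*(q - 3*sqrt(2))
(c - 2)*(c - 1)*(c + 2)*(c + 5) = c^4 + 4*c^3 - 9*c^2 - 16*c + 20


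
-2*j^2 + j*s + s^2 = (-j + s)*(2*j + s)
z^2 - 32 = (z - 4*sqrt(2))*(z + 4*sqrt(2))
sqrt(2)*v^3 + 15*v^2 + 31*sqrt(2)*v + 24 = (v + 3*sqrt(2))*(v + 4*sqrt(2))*(sqrt(2)*v + 1)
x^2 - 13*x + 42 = (x - 7)*(x - 6)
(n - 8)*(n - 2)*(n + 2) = n^3 - 8*n^2 - 4*n + 32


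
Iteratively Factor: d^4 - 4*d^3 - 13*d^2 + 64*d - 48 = (d - 4)*(d^3 - 13*d + 12) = (d - 4)*(d - 3)*(d^2 + 3*d - 4) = (d - 4)*(d - 3)*(d - 1)*(d + 4)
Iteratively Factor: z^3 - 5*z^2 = (z)*(z^2 - 5*z) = z*(z - 5)*(z)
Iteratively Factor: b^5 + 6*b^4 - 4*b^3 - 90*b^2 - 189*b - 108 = (b - 4)*(b^4 + 10*b^3 + 36*b^2 + 54*b + 27) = (b - 4)*(b + 3)*(b^3 + 7*b^2 + 15*b + 9) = (b - 4)*(b + 3)^2*(b^2 + 4*b + 3) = (b - 4)*(b + 3)^3*(b + 1)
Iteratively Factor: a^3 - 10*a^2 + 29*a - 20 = (a - 4)*(a^2 - 6*a + 5) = (a - 4)*(a - 1)*(a - 5)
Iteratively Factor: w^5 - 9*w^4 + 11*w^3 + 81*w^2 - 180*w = (w + 3)*(w^4 - 12*w^3 + 47*w^2 - 60*w) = (w - 3)*(w + 3)*(w^3 - 9*w^2 + 20*w) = (w - 4)*(w - 3)*(w + 3)*(w^2 - 5*w) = (w - 5)*(w - 4)*(w - 3)*(w + 3)*(w)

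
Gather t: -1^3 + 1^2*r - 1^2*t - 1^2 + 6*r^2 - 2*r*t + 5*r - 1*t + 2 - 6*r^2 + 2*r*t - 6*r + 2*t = 0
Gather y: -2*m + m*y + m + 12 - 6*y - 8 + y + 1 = -m + y*(m - 5) + 5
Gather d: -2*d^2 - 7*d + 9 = -2*d^2 - 7*d + 9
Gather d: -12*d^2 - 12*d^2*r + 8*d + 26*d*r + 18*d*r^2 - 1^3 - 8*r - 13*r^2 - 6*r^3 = d^2*(-12*r - 12) + d*(18*r^2 + 26*r + 8) - 6*r^3 - 13*r^2 - 8*r - 1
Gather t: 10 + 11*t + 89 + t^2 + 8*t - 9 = t^2 + 19*t + 90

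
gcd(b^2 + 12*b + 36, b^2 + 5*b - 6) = b + 6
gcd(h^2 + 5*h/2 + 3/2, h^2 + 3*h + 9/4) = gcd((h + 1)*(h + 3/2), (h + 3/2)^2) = h + 3/2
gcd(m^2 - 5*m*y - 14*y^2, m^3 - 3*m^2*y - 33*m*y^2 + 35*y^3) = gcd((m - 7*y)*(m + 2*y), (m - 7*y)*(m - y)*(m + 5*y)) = -m + 7*y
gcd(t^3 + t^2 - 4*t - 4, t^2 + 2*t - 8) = t - 2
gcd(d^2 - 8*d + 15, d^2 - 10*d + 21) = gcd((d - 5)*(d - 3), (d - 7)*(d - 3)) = d - 3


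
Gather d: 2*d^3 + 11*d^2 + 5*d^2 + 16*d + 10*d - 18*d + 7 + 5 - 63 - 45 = 2*d^3 + 16*d^2 + 8*d - 96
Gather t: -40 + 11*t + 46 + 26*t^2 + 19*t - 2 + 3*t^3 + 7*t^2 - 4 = 3*t^3 + 33*t^2 + 30*t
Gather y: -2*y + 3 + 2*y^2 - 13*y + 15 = 2*y^2 - 15*y + 18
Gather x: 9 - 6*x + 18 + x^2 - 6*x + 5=x^2 - 12*x + 32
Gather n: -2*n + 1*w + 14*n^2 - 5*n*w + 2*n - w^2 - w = 14*n^2 - 5*n*w - w^2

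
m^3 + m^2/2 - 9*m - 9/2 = (m - 3)*(m + 1/2)*(m + 3)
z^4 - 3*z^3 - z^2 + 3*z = z*(z - 3)*(z - 1)*(z + 1)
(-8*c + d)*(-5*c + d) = 40*c^2 - 13*c*d + d^2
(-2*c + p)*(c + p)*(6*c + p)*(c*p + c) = -12*c^4*p - 12*c^4 - 8*c^3*p^2 - 8*c^3*p + 5*c^2*p^3 + 5*c^2*p^2 + c*p^4 + c*p^3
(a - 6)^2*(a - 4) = a^3 - 16*a^2 + 84*a - 144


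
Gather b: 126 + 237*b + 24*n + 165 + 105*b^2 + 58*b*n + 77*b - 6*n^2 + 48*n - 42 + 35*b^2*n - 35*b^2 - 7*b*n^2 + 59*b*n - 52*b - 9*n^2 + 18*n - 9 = b^2*(35*n + 70) + b*(-7*n^2 + 117*n + 262) - 15*n^2 + 90*n + 240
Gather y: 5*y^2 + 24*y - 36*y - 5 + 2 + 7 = 5*y^2 - 12*y + 4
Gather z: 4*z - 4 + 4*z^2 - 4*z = 4*z^2 - 4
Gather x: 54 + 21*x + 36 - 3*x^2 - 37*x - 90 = -3*x^2 - 16*x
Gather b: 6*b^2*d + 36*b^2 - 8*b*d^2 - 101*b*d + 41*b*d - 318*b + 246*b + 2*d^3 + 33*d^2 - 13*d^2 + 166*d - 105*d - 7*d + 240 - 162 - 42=b^2*(6*d + 36) + b*(-8*d^2 - 60*d - 72) + 2*d^3 + 20*d^2 + 54*d + 36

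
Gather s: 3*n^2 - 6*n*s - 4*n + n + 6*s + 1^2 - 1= 3*n^2 - 3*n + s*(6 - 6*n)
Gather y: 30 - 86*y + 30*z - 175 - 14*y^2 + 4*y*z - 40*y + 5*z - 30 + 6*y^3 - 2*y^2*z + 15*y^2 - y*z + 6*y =6*y^3 + y^2*(1 - 2*z) + y*(3*z - 120) + 35*z - 175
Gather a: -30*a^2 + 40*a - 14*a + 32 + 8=-30*a^2 + 26*a + 40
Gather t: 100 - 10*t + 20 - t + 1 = 121 - 11*t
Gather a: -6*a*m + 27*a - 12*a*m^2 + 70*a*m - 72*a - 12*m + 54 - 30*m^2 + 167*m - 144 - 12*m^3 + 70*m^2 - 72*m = a*(-12*m^2 + 64*m - 45) - 12*m^3 + 40*m^2 + 83*m - 90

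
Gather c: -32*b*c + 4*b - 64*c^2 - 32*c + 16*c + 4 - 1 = 4*b - 64*c^2 + c*(-32*b - 16) + 3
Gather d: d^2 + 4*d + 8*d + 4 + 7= d^2 + 12*d + 11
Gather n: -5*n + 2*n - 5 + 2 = -3*n - 3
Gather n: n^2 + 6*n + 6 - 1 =n^2 + 6*n + 5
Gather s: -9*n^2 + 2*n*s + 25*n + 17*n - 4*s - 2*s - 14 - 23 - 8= -9*n^2 + 42*n + s*(2*n - 6) - 45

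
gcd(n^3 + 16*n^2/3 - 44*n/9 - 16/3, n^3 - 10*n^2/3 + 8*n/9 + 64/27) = n^2 - 2*n/3 - 8/9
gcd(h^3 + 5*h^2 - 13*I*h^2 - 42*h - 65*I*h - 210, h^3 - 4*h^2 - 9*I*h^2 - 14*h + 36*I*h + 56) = h - 7*I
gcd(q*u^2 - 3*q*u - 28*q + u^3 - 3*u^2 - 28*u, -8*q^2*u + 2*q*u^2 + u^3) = 1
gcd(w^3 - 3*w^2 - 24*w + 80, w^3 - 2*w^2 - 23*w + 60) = w^2 + w - 20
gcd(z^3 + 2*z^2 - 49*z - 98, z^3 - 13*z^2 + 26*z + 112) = z^2 - 5*z - 14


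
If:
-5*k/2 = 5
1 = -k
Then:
No Solution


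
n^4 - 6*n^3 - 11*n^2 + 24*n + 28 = (n - 7)*(n - 2)*(n + 1)*(n + 2)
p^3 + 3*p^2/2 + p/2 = p*(p + 1/2)*(p + 1)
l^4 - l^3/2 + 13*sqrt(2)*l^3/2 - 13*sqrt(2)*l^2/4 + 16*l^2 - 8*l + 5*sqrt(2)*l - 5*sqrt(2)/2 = (l - 1/2)*(l + sqrt(2)/2)*(l + sqrt(2))*(l + 5*sqrt(2))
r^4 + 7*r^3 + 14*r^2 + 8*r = r*(r + 1)*(r + 2)*(r + 4)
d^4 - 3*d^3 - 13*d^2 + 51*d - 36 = (d - 3)^2*(d - 1)*(d + 4)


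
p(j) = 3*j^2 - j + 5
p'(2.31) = 12.86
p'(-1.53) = -10.18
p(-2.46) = 25.61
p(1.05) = 7.26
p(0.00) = 5.00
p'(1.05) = 5.30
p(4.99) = 74.71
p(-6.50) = 138.25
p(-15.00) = 695.00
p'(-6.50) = -40.00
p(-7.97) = 203.53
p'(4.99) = 28.94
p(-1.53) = 13.55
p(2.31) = 18.70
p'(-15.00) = -91.00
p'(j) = 6*j - 1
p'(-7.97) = -48.82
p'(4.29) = 24.74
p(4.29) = 55.92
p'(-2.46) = -15.76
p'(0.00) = -1.00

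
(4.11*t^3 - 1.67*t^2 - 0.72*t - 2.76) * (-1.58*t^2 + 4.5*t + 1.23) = -6.4938*t^5 + 21.1336*t^4 - 1.3221*t^3 - 0.9333*t^2 - 13.3056*t - 3.3948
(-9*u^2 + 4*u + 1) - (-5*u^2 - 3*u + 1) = -4*u^2 + 7*u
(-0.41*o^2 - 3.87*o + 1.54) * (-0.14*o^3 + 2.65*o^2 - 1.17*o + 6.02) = 0.0574*o^5 - 0.5447*o^4 - 9.9914*o^3 + 6.1407*o^2 - 25.0992*o + 9.2708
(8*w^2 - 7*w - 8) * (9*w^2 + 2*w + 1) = 72*w^4 - 47*w^3 - 78*w^2 - 23*w - 8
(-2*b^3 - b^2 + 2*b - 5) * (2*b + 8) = -4*b^4 - 18*b^3 - 4*b^2 + 6*b - 40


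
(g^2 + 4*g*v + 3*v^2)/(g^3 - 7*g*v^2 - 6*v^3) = (-g - 3*v)/(-g^2 + g*v + 6*v^2)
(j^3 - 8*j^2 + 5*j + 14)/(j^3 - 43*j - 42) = (j - 2)/(j + 6)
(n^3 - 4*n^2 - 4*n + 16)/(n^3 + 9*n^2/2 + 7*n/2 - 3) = 2*(n^2 - 6*n + 8)/(2*n^2 + 5*n - 3)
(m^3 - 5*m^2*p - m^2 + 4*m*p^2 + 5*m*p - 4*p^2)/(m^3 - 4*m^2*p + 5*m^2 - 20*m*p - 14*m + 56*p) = (m^2 - m*p - m + p)/(m^2 + 5*m - 14)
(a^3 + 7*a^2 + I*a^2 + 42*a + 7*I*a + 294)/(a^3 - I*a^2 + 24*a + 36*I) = (a^2 + 7*a*(1 + I) + 49*I)/(a^2 + 5*I*a - 6)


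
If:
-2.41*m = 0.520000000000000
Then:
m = -0.22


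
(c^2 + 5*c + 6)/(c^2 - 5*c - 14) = (c + 3)/(c - 7)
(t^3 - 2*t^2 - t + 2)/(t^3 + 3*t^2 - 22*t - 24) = (t^2 - 3*t + 2)/(t^2 + 2*t - 24)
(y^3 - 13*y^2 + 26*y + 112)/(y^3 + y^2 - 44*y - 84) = (y - 8)/(y + 6)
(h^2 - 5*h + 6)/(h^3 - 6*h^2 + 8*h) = (h - 3)/(h*(h - 4))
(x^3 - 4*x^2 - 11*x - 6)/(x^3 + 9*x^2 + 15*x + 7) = (x - 6)/(x + 7)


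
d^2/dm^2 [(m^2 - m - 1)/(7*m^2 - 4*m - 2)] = 6*(-7*m^3 - 35*m^2 + 14*m - 6)/(343*m^6 - 588*m^5 + 42*m^4 + 272*m^3 - 12*m^2 - 48*m - 8)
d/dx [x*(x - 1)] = 2*x - 1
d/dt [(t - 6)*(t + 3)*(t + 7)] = 3*t^2 + 8*t - 39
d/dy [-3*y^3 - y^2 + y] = -9*y^2 - 2*y + 1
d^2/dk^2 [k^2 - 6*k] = 2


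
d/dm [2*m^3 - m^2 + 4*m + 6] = 6*m^2 - 2*m + 4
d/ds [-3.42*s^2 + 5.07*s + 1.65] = 5.07 - 6.84*s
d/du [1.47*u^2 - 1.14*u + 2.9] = 2.94*u - 1.14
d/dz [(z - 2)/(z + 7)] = 9/(z + 7)^2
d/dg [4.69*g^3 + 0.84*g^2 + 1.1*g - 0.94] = 14.07*g^2 + 1.68*g + 1.1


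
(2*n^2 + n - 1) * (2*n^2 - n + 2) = 4*n^4 + n^2 + 3*n - 2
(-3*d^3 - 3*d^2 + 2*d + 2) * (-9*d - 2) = 27*d^4 + 33*d^3 - 12*d^2 - 22*d - 4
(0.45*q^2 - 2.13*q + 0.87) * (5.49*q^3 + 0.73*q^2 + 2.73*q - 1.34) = 2.4705*q^5 - 11.3652*q^4 + 4.4499*q^3 - 5.7828*q^2 + 5.2293*q - 1.1658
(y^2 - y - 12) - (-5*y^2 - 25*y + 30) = 6*y^2 + 24*y - 42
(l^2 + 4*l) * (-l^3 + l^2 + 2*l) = -l^5 - 3*l^4 + 6*l^3 + 8*l^2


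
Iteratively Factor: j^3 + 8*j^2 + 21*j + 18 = (j + 2)*(j^2 + 6*j + 9) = (j + 2)*(j + 3)*(j + 3)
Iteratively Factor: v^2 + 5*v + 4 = (v + 4)*(v + 1)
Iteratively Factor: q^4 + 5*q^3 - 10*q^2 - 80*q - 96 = (q + 3)*(q^3 + 2*q^2 - 16*q - 32) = (q + 2)*(q + 3)*(q^2 - 16) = (q + 2)*(q + 3)*(q + 4)*(q - 4)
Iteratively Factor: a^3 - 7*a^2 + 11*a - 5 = (a - 5)*(a^2 - 2*a + 1) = (a - 5)*(a - 1)*(a - 1)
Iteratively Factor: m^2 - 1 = (m + 1)*(m - 1)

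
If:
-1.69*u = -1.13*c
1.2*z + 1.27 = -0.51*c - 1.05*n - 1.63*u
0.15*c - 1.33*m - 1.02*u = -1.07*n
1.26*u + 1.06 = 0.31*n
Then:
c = -0.269453378410813*z - 1.09135861626767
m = 0.801299133298846 - 0.481353333959973*z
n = 0.453375839202321 - 0.732291888110929*z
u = -0.180167051836816*z - 0.729724991942286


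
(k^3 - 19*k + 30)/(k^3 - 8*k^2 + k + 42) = (k^2 + 3*k - 10)/(k^2 - 5*k - 14)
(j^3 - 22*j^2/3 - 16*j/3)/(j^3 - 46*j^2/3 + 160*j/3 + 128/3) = j/(j - 8)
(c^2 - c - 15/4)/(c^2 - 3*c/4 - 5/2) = (-4*c^2 + 4*c + 15)/(-4*c^2 + 3*c + 10)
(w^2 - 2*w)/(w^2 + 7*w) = (w - 2)/(w + 7)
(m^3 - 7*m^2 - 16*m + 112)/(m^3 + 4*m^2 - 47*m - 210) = (m^2 - 16)/(m^2 + 11*m + 30)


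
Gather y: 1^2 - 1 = 0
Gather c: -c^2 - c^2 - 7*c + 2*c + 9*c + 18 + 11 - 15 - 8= -2*c^2 + 4*c + 6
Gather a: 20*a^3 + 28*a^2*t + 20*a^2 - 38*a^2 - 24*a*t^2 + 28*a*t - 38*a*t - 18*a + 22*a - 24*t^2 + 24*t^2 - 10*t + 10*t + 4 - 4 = 20*a^3 + a^2*(28*t - 18) + a*(-24*t^2 - 10*t + 4)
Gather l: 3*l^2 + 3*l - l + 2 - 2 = 3*l^2 + 2*l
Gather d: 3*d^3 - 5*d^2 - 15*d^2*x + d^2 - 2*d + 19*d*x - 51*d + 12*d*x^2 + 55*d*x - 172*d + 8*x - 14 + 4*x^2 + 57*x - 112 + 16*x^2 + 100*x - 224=3*d^3 + d^2*(-15*x - 4) + d*(12*x^2 + 74*x - 225) + 20*x^2 + 165*x - 350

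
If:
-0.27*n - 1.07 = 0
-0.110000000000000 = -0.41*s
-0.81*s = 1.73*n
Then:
No Solution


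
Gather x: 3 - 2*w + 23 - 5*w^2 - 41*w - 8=-5*w^2 - 43*w + 18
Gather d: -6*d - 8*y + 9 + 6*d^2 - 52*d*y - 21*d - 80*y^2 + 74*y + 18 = 6*d^2 + d*(-52*y - 27) - 80*y^2 + 66*y + 27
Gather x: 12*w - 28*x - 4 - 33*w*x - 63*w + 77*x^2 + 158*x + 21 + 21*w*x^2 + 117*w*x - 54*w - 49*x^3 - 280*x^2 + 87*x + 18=-105*w - 49*x^3 + x^2*(21*w - 203) + x*(84*w + 217) + 35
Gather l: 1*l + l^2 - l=l^2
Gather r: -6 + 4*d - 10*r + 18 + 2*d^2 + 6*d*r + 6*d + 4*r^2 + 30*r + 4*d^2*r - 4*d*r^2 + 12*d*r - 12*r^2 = 2*d^2 + 10*d + r^2*(-4*d - 8) + r*(4*d^2 + 18*d + 20) + 12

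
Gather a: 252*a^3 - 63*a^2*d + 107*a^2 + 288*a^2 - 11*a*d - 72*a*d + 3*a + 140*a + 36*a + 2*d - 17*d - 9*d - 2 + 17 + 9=252*a^3 + a^2*(395 - 63*d) + a*(179 - 83*d) - 24*d + 24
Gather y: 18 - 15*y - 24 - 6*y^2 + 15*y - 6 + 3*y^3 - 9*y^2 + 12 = 3*y^3 - 15*y^2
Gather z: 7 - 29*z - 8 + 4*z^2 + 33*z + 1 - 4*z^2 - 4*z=0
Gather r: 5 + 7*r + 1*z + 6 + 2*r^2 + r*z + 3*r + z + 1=2*r^2 + r*(z + 10) + 2*z + 12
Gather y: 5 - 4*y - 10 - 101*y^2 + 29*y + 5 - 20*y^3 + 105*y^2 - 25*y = -20*y^3 + 4*y^2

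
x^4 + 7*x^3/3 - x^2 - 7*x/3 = x*(x - 1)*(x + 1)*(x + 7/3)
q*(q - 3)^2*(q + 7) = q^4 + q^3 - 33*q^2 + 63*q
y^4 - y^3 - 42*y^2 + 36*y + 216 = (y - 6)*(y - 3)*(y + 2)*(y + 6)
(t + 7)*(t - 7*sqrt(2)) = t^2 - 7*sqrt(2)*t + 7*t - 49*sqrt(2)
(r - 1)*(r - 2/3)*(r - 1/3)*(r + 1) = r^4 - r^3 - 7*r^2/9 + r - 2/9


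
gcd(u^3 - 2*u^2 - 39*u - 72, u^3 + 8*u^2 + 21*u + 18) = u^2 + 6*u + 9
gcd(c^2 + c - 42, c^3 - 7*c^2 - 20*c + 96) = 1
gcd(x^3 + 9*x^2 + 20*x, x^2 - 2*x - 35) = x + 5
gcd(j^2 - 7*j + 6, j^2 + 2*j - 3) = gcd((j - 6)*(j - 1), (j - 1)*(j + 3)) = j - 1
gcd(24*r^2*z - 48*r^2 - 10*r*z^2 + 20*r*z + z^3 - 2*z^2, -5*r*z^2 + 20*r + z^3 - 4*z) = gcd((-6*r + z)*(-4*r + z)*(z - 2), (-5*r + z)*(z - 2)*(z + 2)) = z - 2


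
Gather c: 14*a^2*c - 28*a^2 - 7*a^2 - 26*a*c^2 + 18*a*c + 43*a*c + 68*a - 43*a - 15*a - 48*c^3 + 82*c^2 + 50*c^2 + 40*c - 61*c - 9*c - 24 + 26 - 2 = -35*a^2 + 10*a - 48*c^3 + c^2*(132 - 26*a) + c*(14*a^2 + 61*a - 30)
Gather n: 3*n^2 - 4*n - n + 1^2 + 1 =3*n^2 - 5*n + 2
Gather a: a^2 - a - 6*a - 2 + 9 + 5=a^2 - 7*a + 12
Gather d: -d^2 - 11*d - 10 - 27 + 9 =-d^2 - 11*d - 28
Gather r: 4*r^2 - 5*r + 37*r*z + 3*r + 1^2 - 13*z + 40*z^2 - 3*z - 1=4*r^2 + r*(37*z - 2) + 40*z^2 - 16*z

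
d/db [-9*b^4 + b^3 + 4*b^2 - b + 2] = -36*b^3 + 3*b^2 + 8*b - 1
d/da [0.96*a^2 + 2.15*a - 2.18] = 1.92*a + 2.15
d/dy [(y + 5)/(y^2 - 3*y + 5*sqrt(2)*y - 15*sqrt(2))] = (y^2 - 3*y + 5*sqrt(2)*y - (y + 5)*(2*y - 3 + 5*sqrt(2)) - 15*sqrt(2))/(y^2 - 3*y + 5*sqrt(2)*y - 15*sqrt(2))^2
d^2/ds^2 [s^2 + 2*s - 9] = 2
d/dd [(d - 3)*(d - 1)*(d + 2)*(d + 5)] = 4*d^3 + 9*d^2 - 30*d - 19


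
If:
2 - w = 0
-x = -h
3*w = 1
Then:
No Solution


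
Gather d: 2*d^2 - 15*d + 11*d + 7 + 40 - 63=2*d^2 - 4*d - 16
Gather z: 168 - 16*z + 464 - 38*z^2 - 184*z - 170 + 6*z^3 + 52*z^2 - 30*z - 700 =6*z^3 + 14*z^2 - 230*z - 238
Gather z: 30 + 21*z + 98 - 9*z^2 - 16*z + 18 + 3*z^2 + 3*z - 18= -6*z^2 + 8*z + 128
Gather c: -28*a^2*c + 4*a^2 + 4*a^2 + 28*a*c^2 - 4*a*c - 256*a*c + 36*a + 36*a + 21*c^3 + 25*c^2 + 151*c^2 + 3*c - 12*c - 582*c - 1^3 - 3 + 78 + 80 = 8*a^2 + 72*a + 21*c^3 + c^2*(28*a + 176) + c*(-28*a^2 - 260*a - 591) + 154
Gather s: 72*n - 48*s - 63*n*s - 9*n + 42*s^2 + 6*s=63*n + 42*s^2 + s*(-63*n - 42)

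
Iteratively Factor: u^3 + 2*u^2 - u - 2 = (u + 2)*(u^2 - 1) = (u + 1)*(u + 2)*(u - 1)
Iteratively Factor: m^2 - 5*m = (m - 5)*(m)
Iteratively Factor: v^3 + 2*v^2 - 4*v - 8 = (v + 2)*(v^2 - 4) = (v - 2)*(v + 2)*(v + 2)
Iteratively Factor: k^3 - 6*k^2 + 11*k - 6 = (k - 1)*(k^2 - 5*k + 6) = (k - 2)*(k - 1)*(k - 3)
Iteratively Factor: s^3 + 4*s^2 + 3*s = (s)*(s^2 + 4*s + 3) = s*(s + 3)*(s + 1)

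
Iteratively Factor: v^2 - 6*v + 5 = (v - 1)*(v - 5)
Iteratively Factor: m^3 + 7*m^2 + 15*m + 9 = (m + 3)*(m^2 + 4*m + 3) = (m + 1)*(m + 3)*(m + 3)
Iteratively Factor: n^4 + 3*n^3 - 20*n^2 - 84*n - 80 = (n + 2)*(n^3 + n^2 - 22*n - 40) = (n + 2)^2*(n^2 - n - 20) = (n + 2)^2*(n + 4)*(n - 5)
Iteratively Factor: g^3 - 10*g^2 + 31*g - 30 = (g - 2)*(g^2 - 8*g + 15) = (g - 3)*(g - 2)*(g - 5)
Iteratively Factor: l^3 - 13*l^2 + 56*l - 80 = (l - 4)*(l^2 - 9*l + 20) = (l - 5)*(l - 4)*(l - 4)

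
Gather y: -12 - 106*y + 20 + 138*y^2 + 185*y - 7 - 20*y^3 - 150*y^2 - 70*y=-20*y^3 - 12*y^2 + 9*y + 1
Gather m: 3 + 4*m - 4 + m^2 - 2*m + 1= m^2 + 2*m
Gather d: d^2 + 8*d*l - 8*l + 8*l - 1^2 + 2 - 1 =d^2 + 8*d*l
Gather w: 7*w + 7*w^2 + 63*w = 7*w^2 + 70*w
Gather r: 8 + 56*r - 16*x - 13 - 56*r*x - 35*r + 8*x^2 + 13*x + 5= r*(21 - 56*x) + 8*x^2 - 3*x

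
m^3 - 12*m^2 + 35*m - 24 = (m - 8)*(m - 3)*(m - 1)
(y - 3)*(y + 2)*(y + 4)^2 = y^4 + 7*y^3 + 2*y^2 - 64*y - 96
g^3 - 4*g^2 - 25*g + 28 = (g - 7)*(g - 1)*(g + 4)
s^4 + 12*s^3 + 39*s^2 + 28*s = s*(s + 1)*(s + 4)*(s + 7)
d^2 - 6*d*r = d*(d - 6*r)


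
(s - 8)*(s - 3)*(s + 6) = s^3 - 5*s^2 - 42*s + 144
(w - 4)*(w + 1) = w^2 - 3*w - 4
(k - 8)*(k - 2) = k^2 - 10*k + 16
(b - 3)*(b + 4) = b^2 + b - 12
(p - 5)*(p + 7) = p^2 + 2*p - 35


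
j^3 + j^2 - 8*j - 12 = (j - 3)*(j + 2)^2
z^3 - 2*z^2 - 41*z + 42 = (z - 7)*(z - 1)*(z + 6)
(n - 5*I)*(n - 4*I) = n^2 - 9*I*n - 20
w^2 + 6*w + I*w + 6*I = (w + 6)*(w + I)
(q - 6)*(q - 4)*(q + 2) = q^3 - 8*q^2 + 4*q + 48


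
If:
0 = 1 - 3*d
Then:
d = 1/3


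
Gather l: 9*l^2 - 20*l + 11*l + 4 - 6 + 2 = 9*l^2 - 9*l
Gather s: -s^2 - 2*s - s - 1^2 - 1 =-s^2 - 3*s - 2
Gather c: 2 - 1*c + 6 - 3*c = 8 - 4*c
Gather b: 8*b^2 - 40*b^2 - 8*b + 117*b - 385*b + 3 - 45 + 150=-32*b^2 - 276*b + 108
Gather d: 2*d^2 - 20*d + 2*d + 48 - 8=2*d^2 - 18*d + 40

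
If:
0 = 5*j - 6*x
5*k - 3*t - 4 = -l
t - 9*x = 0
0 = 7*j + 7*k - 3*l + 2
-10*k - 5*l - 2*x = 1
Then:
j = -1872/9625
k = -773/9625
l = 7/275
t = -2808/1925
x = -312/1925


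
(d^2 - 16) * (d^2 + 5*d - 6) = d^4 + 5*d^3 - 22*d^2 - 80*d + 96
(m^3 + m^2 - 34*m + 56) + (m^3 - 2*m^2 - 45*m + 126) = 2*m^3 - m^2 - 79*m + 182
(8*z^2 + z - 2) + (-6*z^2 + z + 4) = 2*z^2 + 2*z + 2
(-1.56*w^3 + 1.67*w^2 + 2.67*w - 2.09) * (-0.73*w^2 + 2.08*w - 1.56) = 1.1388*w^5 - 4.4639*w^4 + 3.9581*w^3 + 4.4741*w^2 - 8.5124*w + 3.2604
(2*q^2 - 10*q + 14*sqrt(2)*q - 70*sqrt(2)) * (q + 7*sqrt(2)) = 2*q^3 - 10*q^2 + 28*sqrt(2)*q^2 - 140*sqrt(2)*q + 196*q - 980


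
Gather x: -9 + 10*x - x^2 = -x^2 + 10*x - 9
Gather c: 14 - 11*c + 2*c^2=2*c^2 - 11*c + 14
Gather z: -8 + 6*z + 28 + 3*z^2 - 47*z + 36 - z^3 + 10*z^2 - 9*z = -z^3 + 13*z^2 - 50*z + 56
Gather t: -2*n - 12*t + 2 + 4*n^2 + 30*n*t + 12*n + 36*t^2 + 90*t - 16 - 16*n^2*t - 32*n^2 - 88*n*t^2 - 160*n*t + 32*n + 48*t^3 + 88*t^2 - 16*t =-28*n^2 + 42*n + 48*t^3 + t^2*(124 - 88*n) + t*(-16*n^2 - 130*n + 62) - 14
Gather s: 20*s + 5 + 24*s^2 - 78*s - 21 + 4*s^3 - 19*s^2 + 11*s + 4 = 4*s^3 + 5*s^2 - 47*s - 12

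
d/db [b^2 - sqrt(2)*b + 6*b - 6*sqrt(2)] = 2*b - sqrt(2) + 6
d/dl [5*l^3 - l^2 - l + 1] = 15*l^2 - 2*l - 1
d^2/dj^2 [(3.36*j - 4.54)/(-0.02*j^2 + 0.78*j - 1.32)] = (-(0.04*j - 0.78)*(0.08*j - 1.56)*(3.36*j - 4.54) + (0.4032*j - 5.4232)*(0.02*j^2 - 0.78*j + 1.32))/(0.02*j^2 - 0.78*j + 1.32)^3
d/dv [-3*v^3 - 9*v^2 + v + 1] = -9*v^2 - 18*v + 1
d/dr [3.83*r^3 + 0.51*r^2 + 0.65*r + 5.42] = 11.49*r^2 + 1.02*r + 0.65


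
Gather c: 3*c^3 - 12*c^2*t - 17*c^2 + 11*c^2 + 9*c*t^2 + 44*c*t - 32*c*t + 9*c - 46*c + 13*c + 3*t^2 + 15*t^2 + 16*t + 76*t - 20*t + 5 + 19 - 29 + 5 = 3*c^3 + c^2*(-12*t - 6) + c*(9*t^2 + 12*t - 24) + 18*t^2 + 72*t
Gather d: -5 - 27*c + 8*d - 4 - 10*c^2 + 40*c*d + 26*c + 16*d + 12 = -10*c^2 - c + d*(40*c + 24) + 3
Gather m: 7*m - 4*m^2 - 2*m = -4*m^2 + 5*m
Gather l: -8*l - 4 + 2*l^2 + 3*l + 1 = 2*l^2 - 5*l - 3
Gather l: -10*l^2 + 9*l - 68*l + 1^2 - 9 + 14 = -10*l^2 - 59*l + 6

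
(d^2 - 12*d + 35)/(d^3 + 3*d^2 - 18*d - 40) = (d^2 - 12*d + 35)/(d^3 + 3*d^2 - 18*d - 40)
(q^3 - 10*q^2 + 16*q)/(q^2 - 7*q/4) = 4*(q^2 - 10*q + 16)/(4*q - 7)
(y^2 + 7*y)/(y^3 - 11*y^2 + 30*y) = (y + 7)/(y^2 - 11*y + 30)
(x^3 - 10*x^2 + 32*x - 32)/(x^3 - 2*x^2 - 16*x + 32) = (x - 4)/(x + 4)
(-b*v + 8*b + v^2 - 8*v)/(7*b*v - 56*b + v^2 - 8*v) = (-b + v)/(7*b + v)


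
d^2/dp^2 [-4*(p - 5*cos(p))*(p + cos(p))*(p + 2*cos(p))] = -8*p^2*cos(p) - 32*p*sin(p) - 104*p*cos(2*p) - 24*p - 104*sin(2*p) - 14*cos(p) - 90*cos(3*p)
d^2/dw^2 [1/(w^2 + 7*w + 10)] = 2*(-w^2 - 7*w + (2*w + 7)^2 - 10)/(w^2 + 7*w + 10)^3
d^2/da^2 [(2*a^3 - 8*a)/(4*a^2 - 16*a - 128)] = 4*(11*a^3 + 96*a^2 + 672*a + 128)/(a^6 - 12*a^5 - 48*a^4 + 704*a^3 + 1536*a^2 - 12288*a - 32768)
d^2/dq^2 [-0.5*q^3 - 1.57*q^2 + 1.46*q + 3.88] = -3.0*q - 3.14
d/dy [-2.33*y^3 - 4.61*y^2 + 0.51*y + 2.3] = -6.99*y^2 - 9.22*y + 0.51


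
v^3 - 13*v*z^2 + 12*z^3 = (v - 3*z)*(v - z)*(v + 4*z)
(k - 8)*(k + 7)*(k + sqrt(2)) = k^3 - k^2 + sqrt(2)*k^2 - 56*k - sqrt(2)*k - 56*sqrt(2)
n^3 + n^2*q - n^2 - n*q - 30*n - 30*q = (n - 6)*(n + 5)*(n + q)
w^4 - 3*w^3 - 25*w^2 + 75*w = w*(w - 5)*(w - 3)*(w + 5)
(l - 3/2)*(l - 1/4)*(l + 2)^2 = l^4 + 9*l^3/4 - 21*l^2/8 - 11*l/2 + 3/2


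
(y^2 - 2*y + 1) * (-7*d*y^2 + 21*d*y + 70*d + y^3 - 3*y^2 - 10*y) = -7*d*y^4 + 35*d*y^3 + 21*d*y^2 - 119*d*y + 70*d + y^5 - 5*y^4 - 3*y^3 + 17*y^2 - 10*y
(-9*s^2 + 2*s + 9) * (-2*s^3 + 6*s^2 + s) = 18*s^5 - 58*s^4 - 15*s^3 + 56*s^2 + 9*s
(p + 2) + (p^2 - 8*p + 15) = p^2 - 7*p + 17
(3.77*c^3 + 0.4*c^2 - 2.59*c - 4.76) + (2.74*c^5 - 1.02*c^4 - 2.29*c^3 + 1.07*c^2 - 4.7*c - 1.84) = 2.74*c^5 - 1.02*c^4 + 1.48*c^3 + 1.47*c^2 - 7.29*c - 6.6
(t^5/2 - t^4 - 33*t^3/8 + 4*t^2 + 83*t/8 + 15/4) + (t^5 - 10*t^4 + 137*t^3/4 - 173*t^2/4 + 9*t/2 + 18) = 3*t^5/2 - 11*t^4 + 241*t^3/8 - 157*t^2/4 + 119*t/8 + 87/4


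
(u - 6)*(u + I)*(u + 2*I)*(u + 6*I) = u^4 - 6*u^3 + 9*I*u^3 - 20*u^2 - 54*I*u^2 + 120*u - 12*I*u + 72*I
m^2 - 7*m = m*(m - 7)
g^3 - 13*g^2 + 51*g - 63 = (g - 7)*(g - 3)^2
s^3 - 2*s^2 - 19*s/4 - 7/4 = (s - 7/2)*(s + 1/2)*(s + 1)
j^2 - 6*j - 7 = (j - 7)*(j + 1)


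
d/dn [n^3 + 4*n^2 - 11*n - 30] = 3*n^2 + 8*n - 11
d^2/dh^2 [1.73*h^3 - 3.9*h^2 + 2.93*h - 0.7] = 10.38*h - 7.8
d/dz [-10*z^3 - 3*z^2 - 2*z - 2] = -30*z^2 - 6*z - 2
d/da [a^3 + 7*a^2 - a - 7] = 3*a^2 + 14*a - 1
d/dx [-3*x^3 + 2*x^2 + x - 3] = -9*x^2 + 4*x + 1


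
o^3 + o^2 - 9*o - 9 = (o - 3)*(o + 1)*(o + 3)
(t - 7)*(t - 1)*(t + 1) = t^3 - 7*t^2 - t + 7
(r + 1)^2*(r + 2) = r^3 + 4*r^2 + 5*r + 2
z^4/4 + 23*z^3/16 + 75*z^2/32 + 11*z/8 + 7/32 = (z/4 + 1/4)*(z + 1/4)*(z + 1)*(z + 7/2)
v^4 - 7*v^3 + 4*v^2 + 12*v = v*(v - 6)*(v - 2)*(v + 1)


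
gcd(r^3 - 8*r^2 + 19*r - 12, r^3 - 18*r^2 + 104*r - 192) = r - 4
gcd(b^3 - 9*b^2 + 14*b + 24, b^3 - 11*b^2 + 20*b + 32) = b^2 - 3*b - 4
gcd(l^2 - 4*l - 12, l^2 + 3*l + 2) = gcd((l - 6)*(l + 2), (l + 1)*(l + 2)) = l + 2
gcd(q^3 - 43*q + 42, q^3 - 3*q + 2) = q - 1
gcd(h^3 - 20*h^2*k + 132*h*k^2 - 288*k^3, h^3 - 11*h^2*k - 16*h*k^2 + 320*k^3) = h - 8*k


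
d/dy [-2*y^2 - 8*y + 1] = -4*y - 8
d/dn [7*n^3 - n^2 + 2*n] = 21*n^2 - 2*n + 2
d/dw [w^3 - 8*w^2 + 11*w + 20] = 3*w^2 - 16*w + 11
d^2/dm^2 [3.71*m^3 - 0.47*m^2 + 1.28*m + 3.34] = 22.26*m - 0.94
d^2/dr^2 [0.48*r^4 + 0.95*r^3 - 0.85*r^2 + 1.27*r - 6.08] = 5.76*r^2 + 5.7*r - 1.7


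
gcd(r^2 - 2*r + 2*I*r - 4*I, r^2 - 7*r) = 1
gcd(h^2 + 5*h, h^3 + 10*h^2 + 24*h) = h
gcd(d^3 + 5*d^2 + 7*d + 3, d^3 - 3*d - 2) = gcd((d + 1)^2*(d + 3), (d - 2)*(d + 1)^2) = d^2 + 2*d + 1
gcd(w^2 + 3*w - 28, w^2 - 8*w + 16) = w - 4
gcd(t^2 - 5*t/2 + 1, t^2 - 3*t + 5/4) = t - 1/2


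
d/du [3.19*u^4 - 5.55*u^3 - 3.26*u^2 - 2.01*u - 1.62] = 12.76*u^3 - 16.65*u^2 - 6.52*u - 2.01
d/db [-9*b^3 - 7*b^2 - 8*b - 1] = -27*b^2 - 14*b - 8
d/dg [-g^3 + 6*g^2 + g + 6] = -3*g^2 + 12*g + 1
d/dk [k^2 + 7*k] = 2*k + 7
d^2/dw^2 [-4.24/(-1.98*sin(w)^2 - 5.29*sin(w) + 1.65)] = (-66.489984*sin(w)^4 - 133.231824*sin(w)^3 - 74.325928*sin(w)^2 + 229.454808*sin(w) + 265.009328)/(1.98*sin(w)^2 + 5.29*sin(w) - 1.65)^3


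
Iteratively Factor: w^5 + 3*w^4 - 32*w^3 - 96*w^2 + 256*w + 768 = (w - 4)*(w^4 + 7*w^3 - 4*w^2 - 112*w - 192) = (w - 4)^2*(w^3 + 11*w^2 + 40*w + 48) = (w - 4)^2*(w + 4)*(w^2 + 7*w + 12) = (w - 4)^2*(w + 4)^2*(w + 3)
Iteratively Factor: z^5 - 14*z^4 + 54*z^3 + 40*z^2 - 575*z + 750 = (z - 5)*(z^4 - 9*z^3 + 9*z^2 + 85*z - 150) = (z - 5)^2*(z^3 - 4*z^2 - 11*z + 30) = (z - 5)^2*(z + 3)*(z^2 - 7*z + 10) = (z - 5)^3*(z + 3)*(z - 2)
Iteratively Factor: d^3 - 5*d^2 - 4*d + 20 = (d - 5)*(d^2 - 4) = (d - 5)*(d + 2)*(d - 2)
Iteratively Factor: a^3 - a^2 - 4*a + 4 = (a - 2)*(a^2 + a - 2) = (a - 2)*(a + 2)*(a - 1)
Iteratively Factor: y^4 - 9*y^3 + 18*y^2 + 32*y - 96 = (y - 3)*(y^3 - 6*y^2 + 32) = (y - 4)*(y - 3)*(y^2 - 2*y - 8) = (y - 4)^2*(y - 3)*(y + 2)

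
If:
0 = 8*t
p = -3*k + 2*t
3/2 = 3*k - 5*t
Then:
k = 1/2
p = -3/2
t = 0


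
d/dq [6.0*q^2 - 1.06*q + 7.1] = 12.0*q - 1.06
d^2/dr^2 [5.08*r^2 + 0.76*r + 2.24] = 10.1600000000000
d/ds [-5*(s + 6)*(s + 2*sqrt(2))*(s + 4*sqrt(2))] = -15*s^2 - 60*sqrt(2)*s - 60*s - 180*sqrt(2) - 80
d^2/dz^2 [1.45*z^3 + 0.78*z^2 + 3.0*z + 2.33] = 8.7*z + 1.56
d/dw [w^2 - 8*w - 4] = 2*w - 8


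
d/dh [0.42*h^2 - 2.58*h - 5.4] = 0.84*h - 2.58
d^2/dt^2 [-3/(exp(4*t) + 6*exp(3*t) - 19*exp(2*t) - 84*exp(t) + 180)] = 6*(-4*(2*exp(3*t) + 9*exp(2*t) - 19*exp(t) - 42)^2*exp(t) + (8*exp(3*t) + 27*exp(2*t) - 38*exp(t) - 42)*(exp(4*t) + 6*exp(3*t) - 19*exp(2*t) - 84*exp(t) + 180))*exp(t)/(exp(4*t) + 6*exp(3*t) - 19*exp(2*t) - 84*exp(t) + 180)^3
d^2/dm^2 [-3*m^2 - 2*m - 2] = -6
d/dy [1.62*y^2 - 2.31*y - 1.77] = 3.24*y - 2.31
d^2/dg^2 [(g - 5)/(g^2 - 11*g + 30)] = 2/(g^3 - 18*g^2 + 108*g - 216)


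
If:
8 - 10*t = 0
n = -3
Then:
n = -3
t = 4/5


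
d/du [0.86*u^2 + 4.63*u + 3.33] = 1.72*u + 4.63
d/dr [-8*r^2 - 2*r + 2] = -16*r - 2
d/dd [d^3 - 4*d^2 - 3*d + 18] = 3*d^2 - 8*d - 3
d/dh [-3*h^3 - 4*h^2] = h*(-9*h - 8)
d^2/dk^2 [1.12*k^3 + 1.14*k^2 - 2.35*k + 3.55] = 6.72*k + 2.28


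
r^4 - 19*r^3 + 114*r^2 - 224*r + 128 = (r - 8)^2*(r - 2)*(r - 1)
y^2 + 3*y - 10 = (y - 2)*(y + 5)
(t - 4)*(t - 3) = t^2 - 7*t + 12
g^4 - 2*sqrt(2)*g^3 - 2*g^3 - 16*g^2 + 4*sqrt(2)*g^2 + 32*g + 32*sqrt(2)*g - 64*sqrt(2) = (g - 4)*(g - 2)*(g + 4)*(g - 2*sqrt(2))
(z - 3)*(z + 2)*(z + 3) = z^3 + 2*z^2 - 9*z - 18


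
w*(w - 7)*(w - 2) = w^3 - 9*w^2 + 14*w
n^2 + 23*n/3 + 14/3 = (n + 2/3)*(n + 7)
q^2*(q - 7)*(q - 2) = q^4 - 9*q^3 + 14*q^2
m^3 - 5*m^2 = m^2*(m - 5)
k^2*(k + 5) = k^3 + 5*k^2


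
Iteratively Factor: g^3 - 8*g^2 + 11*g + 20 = (g - 5)*(g^2 - 3*g - 4) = (g - 5)*(g - 4)*(g + 1)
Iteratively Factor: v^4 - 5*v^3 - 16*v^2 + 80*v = (v)*(v^3 - 5*v^2 - 16*v + 80) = v*(v - 5)*(v^2 - 16) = v*(v - 5)*(v - 4)*(v + 4)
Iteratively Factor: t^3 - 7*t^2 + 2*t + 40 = (t + 2)*(t^2 - 9*t + 20) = (t - 4)*(t + 2)*(t - 5)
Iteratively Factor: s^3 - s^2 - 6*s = (s + 2)*(s^2 - 3*s) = (s - 3)*(s + 2)*(s)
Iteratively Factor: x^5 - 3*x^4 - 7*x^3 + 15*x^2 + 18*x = (x)*(x^4 - 3*x^3 - 7*x^2 + 15*x + 18) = x*(x - 3)*(x^3 - 7*x - 6) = x*(x - 3)^2*(x^2 + 3*x + 2) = x*(x - 3)^2*(x + 1)*(x + 2)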